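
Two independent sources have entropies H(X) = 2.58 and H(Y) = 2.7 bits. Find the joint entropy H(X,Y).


For independent variables, H(X,Y) = H(X) + H(Y) = 2.58 + 2.7 = 5.28

5.28 bits


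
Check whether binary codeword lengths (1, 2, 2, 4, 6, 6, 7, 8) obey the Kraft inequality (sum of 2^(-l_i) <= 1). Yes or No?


Kraft sum = sum(2^(-l_i)) = 1.1055, need <= 1. Result: violated (a binary prefix-free code with these lengths cannot exist)

No


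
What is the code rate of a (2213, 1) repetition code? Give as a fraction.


Rate = k/n = 1/2213

1/2213


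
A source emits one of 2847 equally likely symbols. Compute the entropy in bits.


H = log2(n) = log2(2847) = 11.4752

11.4752 bits


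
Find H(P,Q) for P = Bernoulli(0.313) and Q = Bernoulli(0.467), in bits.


H(P,Q) = -p*log2(q) - (1-p)*log2(1-q). -0.313*log2(0.467) = 0.343832; -0.687*log2(0.533) = 0.623653. H(P,Q) = 0.343832 + 0.623653 = 0.9675

0.9675 bits


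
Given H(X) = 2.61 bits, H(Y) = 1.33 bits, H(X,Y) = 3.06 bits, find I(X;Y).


I(X;Y) = H(X) + H(Y) - H(X,Y) = 2.61 + 1.33 - 3.06 = 0.88

0.88 bits


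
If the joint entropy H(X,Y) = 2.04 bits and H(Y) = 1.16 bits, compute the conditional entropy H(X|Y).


H(X|Y) = H(X,Y) - H(Y) = 2.04 - 1.16 = 0.88

0.88 bits


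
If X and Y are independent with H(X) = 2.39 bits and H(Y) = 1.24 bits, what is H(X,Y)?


For independent variables, H(X,Y) = H(X) + H(Y) = 2.39 + 1.24 = 3.63

3.63 bits


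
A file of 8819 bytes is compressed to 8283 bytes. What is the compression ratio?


Ratio = original / compressed = 8819 / 8283 = 1.0647

1.0647


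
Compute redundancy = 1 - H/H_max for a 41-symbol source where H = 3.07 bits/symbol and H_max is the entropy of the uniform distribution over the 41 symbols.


H_max = log2(K) = log2(41) = 5.3576 bits/symbol. Redundancy = 1 - H/H_max = 1 - 3.07/5.3576 = 1 - 0.573 = 0.427

0.427


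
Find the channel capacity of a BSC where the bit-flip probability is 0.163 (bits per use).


H(p) = -p*log2(p) - (1-p)*log2(1-p) = -0.163*log2(0.163) - 0.837*log2(0.837) = 0.426580 + 0.214858 = 0.6414. C = 1 - H(p) = 1 - 0.6414 = 0.3586

0.3586 bits


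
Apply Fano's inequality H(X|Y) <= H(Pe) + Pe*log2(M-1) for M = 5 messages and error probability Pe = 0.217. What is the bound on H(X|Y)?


H(Pe) = -Pe*log2(Pe) - (1-Pe)*log2(1-Pe) = -0.217*log2(0.217) - 0.783*log2(0.783) = 0.478319 + 0.276333 = 0.7547. Pe*log2(M-1) = 0.217*log2(4) = 0.434000. Bound = H(Pe) + Pe*log2(M-1) = 0.478319 + 0.276333 + 0.434000 = 1.1887

1.1887 bits


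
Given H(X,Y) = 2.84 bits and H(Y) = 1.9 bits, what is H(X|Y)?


H(X|Y) = H(X,Y) - H(Y) = 2.84 - 1.9 = 0.94

0.94 bits


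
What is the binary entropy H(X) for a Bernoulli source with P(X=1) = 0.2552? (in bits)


H = -p*log2(p) - (1-p)*log2(1-p). -0.2552*log2(0.2552) = 0.502821; -0.7448*log2(0.7448) = 0.316596. H = 0.502821 + 0.316596 = 0.8194

0.8194 bits


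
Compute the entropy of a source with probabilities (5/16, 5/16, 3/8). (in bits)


H = -sum(p_i * log2(p_i)). Terms: -(5/16)*log2(5/16) = 0.524397; -(5/16)*log2(5/16) = 0.524397; -(3/8)*log2(3/8) = 0.530639. H = 0.524397 + 0.524397 + 0.530639 = 1.5794

1.5794 bits


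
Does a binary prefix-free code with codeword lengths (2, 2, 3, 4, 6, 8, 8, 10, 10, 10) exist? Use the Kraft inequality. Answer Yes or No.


Kraft sum = sum(2^(-l_i)) = 0.7139, need <= 1. Result: satisfied (a binary prefix-free code with these lengths exists)

Yes


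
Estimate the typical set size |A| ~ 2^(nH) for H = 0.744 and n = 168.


log2|A_typical| = nH = 168 * 0.744 = 124.992, so |A_typical| ~ 2^124.992 = 4.230e+37

4.230e+37


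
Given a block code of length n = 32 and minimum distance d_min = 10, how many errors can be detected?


Detection capability = d_min - 1 = 10 - 1 = 9

9 errors


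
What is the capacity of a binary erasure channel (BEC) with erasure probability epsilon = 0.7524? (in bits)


C = 1 - epsilon = 1 - 0.7524 = 0.2476

0.2476 bits


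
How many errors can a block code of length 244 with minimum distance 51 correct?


Correction capability = floor((d-1)/2) = floor((51-1)/2) = 25

25 errors


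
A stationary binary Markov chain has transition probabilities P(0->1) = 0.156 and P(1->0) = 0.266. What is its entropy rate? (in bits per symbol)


Stationary distribution: pi_0 = p10/(p01+p10) = 0.6303, pi_1 = 0.3697. Entropy rate H' = pi_0*H(p01) + pi_1*H(p10) = 0.6303*0.6247 + 0.3697*0.8357 = 0.7027

0.7027 bits/symbol


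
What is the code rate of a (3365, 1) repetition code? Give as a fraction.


Rate = k/n = 1/3365

1/3365


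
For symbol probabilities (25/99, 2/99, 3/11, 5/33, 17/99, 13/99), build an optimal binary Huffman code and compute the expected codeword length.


Huffman construction (repeatedly merge the two least-probable nodes; each merge adds 1 bit to every symbol beneath it): 2/99 + 13/99 = 5/33; 5/33 + 5/33 = 10/33; 17/99 + 25/99 = 14/33; 3/11 + 10/33 = 19/33; 14/33 + 19/33 = 1. Resulting codeword lengths (in the order the probabilities were given): (2, 4, 2, 3, 2, 4). L_avg = sum(p_i * l_i) = 25/99*2 + 2/99*4 + 3/11*2 + 5/33*3 + 17/99*2 + 13/99*4 = 27/11 = 2.4545

2.4545 bits


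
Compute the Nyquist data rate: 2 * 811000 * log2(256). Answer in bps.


Rate = 2 * B * log2(M) = 2 * 811000 * 8.0 = 12976000.0

12976000.0 bps


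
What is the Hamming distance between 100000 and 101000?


Count differing positions: . . ^ . . . = 1 differences

1


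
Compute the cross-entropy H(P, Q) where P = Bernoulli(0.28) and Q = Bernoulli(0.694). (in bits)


H(P,Q) = -p*log2(q) - (1-p)*log2(1-q). -0.28*log2(0.694) = 0.147558; -0.72*log2(0.306) = 1.230045. H(P,Q) = 0.147558 + 1.230045 = 1.3776

1.3776 bits


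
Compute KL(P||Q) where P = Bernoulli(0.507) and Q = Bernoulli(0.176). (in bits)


KL = p*log2(p/q) + (1-p)*log2((1-p)/(1-q)) = 0.507*log2(0.507/0.176) + 0.493*log2(0.493/0.824) = 0.4085

0.4085 bits


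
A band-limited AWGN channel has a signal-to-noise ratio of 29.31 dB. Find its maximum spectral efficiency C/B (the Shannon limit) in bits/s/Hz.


SNR_linear = 10^(29.31/10) = 853.1001; C/B = log2(1 + SNR_linear) = log2(1 + 853.1001) = 9.7383

9.7383 bits/s/Hz


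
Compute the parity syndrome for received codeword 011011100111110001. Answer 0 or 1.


Syndrome = XOR of all bits = 0 XOR 1 XOR 1 XOR 0 XOR 1 XOR 1 XOR 1 XOR 0 XOR 0 XOR 1 XOR 1 XOR 1 XOR 1 XOR 1 XOR 0 XOR 0 XOR 0 XOR 1 = 1

1


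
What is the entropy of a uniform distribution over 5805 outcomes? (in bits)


H = log2(n) = log2(5805) = 12.5031

12.5031 bits


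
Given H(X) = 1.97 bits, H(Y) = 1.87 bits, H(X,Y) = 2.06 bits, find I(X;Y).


I(X;Y) = H(X) + H(Y) - H(X,Y) = 1.97 + 1.87 - 2.06 = 1.78

1.78 bits


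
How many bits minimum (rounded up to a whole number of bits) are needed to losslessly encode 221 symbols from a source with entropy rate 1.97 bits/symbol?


Minimum bits >= n * H = 221 * 1.97 = 435.37, rounded up to a whole number of bits = 436

436 bits


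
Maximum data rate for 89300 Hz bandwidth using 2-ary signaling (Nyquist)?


Rate = 2 * B * log2(M) = 2 * 89300 * 1.0 = 178600.0

178600.0 bps


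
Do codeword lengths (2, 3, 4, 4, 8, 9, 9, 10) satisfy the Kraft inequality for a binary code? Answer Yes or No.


Kraft sum = sum(2^(-l_i)) = 0.5088, need <= 1. Result: satisfied (a binary prefix-free code with these lengths exists)

Yes


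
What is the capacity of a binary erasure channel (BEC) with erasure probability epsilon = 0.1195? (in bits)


C = 1 - epsilon = 1 - 0.1195 = 0.8805

0.8805 bits


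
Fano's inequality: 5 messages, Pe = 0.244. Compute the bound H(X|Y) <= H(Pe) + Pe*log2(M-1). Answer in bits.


H(Pe) = -Pe*log2(Pe) - (1-Pe)*log2(1-Pe) = -0.244*log2(0.244) - 0.756*log2(0.756) = 0.496551 + 0.305078 = 0.8016. Pe*log2(M-1) = 0.244*log2(4) = 0.488000. Bound = H(Pe) + Pe*log2(M-1) = 0.496551 + 0.305078 + 0.488000 = 1.2896

1.2896 bits


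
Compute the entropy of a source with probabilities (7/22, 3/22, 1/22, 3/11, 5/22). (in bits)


H = -sum(p_i * log2(p_i)). Terms: -(7/22)*log2(7/22) = 0.525661; -(3/22)*log2(3/22) = 0.391973; -(1/22)*log2(1/22) = 0.202701; -(3/11)*log2(3/11) = 0.511219; -(5/22)*log2(5/22) = 0.485796. H = 0.525661 + 0.391973 + 0.202701 + 0.511219 + 0.485796 = 2.1174

2.1174 bits


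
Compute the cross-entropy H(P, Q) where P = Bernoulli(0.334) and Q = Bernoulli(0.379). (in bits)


H(P,Q) = -p*log2(q) - (1-p)*log2(1-q). -0.334*log2(0.379) = 0.467510; -0.666*log2(0.621) = 0.457765. H(P,Q) = 0.467510 + 0.457765 = 0.9253

0.9253 bits


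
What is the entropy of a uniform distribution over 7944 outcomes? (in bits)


H = log2(n) = log2(7944) = 12.9556

12.9556 bits


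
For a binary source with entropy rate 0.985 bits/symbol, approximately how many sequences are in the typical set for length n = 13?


log2|A_typical| = nH = 13 * 0.985 = 12.805, so |A_typical| ~ 2^12.805 = 7.156e+03

7.156e+03


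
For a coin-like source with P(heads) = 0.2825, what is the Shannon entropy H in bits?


H = -p*log2(p) - (1-p)*log2(1-p). -0.2825*log2(0.2825) = 0.515189; -0.7175*log2(0.7175) = 0.343646. H = 0.515189 + 0.343646 = 0.8588

0.8588 bits


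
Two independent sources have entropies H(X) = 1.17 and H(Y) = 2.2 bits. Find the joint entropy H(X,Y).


For independent variables, H(X,Y) = H(X) + H(Y) = 1.17 + 2.2 = 3.37

3.37 bits


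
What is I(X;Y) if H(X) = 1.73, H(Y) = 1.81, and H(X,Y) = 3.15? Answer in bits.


I(X;Y) = H(X) + H(Y) - H(X,Y) = 1.73 + 1.81 - 3.15 = 0.39

0.39 bits


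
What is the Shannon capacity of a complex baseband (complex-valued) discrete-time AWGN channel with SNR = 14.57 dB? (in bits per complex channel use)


SNR_linear = 10^(14.57/10) = 28.6418; C = log2(1 + SNR_linear) = log2(1 + 28.6418) = 4.8896

4.8896 bits/channel use


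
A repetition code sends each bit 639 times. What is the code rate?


Rate = k/n = 1/639

1/639


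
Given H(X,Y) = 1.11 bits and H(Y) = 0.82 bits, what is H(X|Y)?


H(X|Y) = H(X,Y) - H(Y) = 1.11 - 0.82 = 0.29

0.29 bits


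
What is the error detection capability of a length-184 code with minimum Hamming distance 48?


Detection capability = d_min - 1 = 48 - 1 = 47

47 errors


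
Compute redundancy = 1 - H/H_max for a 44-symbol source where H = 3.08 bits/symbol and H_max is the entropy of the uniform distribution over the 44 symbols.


H_max = log2(K) = log2(44) = 5.4594 bits/symbol. Redundancy = 1 - H/H_max = 1 - 3.08/5.4594 = 1 - 0.5642 = 0.4358

0.4358


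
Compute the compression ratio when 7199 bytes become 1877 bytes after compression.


Ratio = original / compressed = 7199 / 1877 = 3.8354

3.8354


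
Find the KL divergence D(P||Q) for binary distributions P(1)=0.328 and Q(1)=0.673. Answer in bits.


KL = p*log2(p/q) + (1-p)*log2((1-p)/(1-q)) = 0.328*log2(0.328/0.673) + 0.672*log2(0.672/0.327) = 0.3582

0.3582 bits


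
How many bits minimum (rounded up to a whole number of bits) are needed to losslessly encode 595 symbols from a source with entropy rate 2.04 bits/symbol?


Minimum bits >= n * H = 595 * 2.04 = 1213.8, rounded up to a whole number of bits = 1214

1214 bits


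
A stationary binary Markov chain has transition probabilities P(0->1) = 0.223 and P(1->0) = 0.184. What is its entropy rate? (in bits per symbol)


Stationary distribution: pi_0 = p10/(p01+p10) = 0.4521, pi_1 = 0.5479. Entropy rate H' = pi_0*H(p01) + pi_1*H(p10) = 0.4521*0.7656 + 0.5479*0.6887 = 0.7235

0.7235 bits/symbol


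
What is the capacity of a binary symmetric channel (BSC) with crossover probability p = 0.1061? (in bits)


H(p) = -p*log2(p) - (1-p)*log2(1-p) = -0.1061*log2(0.1061) - 0.8939*log2(0.8939) = 0.343393 + 0.144646 = 0.488. C = 1 - H(p) = 1 - 0.488 = 0.512

0.512 bits


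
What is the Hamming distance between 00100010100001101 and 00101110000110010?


Count differing positions: . . . . ^ ^ . . ^ . . ^ ^ ^ ^ ^ ^ = 9 differences

9


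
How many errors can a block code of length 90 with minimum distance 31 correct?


Correction capability = floor((d-1)/2) = floor((31-1)/2) = 15

15 errors


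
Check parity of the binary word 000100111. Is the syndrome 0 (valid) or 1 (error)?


Syndrome = XOR of all bits = 0 XOR 0 XOR 0 XOR 1 XOR 0 XOR 0 XOR 1 XOR 1 XOR 1 = 0

0


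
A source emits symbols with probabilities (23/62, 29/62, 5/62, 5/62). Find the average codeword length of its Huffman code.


Huffman construction (repeatedly merge the two least-probable nodes; each merge adds 1 bit to every symbol beneath it): 5/62 + 5/62 = 5/31; 5/31 + 23/62 = 33/62; 29/62 + 33/62 = 1. Resulting codeword lengths (in the order the probabilities were given): (2, 1, 3, 3). L_avg = sum(p_i * l_i) = 23/62*2 + 29/62*1 + 5/62*3 + 5/62*3 = 105/62 = 1.6935

1.6935 bits


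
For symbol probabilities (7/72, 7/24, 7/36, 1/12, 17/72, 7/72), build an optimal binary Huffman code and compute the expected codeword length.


Huffman construction (repeatedly merge the two least-probable nodes; each merge adds 1 bit to every symbol beneath it): 1/12 + 7/72 = 13/72; 7/72 + 13/72 = 5/18; 7/36 + 17/72 = 31/72; 5/18 + 7/24 = 41/72; 31/72 + 41/72 = 1. Resulting codeword lengths (in the order the probabilities were given): (4, 2, 2, 4, 2, 3). L_avg = sum(p_i * l_i) = 7/72*4 + 7/24*2 + 7/36*2 + 1/12*4 + 17/72*2 + 7/72*3 = 59/24 = 2.4583

2.4583 bits


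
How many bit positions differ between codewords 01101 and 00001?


Count differing positions: . ^ ^ . . = 2 differences

2


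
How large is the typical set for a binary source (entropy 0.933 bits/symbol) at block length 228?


log2|A_typical| = nH = 228 * 0.933 = 212.724, so |A_typical| ~ 2^212.724 = 1.087e+64

1.087e+64


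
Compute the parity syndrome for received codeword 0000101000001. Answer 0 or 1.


Syndrome = XOR of all bits = 0 XOR 0 XOR 0 XOR 0 XOR 1 XOR 0 XOR 1 XOR 0 XOR 0 XOR 0 XOR 0 XOR 0 XOR 1 = 1

1


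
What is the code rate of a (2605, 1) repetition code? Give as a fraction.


Rate = k/n = 1/2605

1/2605


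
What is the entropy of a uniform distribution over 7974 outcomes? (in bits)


H = log2(n) = log2(7974) = 12.9611

12.9611 bits


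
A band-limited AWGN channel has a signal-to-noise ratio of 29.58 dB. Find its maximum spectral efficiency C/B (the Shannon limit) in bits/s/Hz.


SNR_linear = 10^(29.58/10) = 907.8205; C/B = log2(1 + SNR_linear) = log2(1 + 907.8205) = 9.8279

9.8279 bits/s/Hz


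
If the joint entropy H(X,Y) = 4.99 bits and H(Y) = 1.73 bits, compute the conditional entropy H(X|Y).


H(X|Y) = H(X,Y) - H(Y) = 4.99 - 1.73 = 3.26

3.26 bits


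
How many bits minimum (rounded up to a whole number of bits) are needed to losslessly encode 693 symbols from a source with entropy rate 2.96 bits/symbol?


Minimum bits >= n * H = 693 * 2.96 = 2051.28, rounded up to a whole number of bits = 2052

2052 bits


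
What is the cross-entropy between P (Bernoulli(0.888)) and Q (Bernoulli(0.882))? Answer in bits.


H(P,Q) = -p*log2(q) - (1-p)*log2(1-q). -0.888*log2(0.882) = 0.160861; -0.112*log2(0.118) = 0.345312. H(P,Q) = 0.160861 + 0.345312 = 0.5062

0.5062 bits


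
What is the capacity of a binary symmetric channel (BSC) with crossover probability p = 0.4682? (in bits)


H(p) = -p*log2(p) - (1-p)*log2(1-p) = -0.4682*log2(0.4682) - 0.5318*log2(0.5318) = 0.512587 + 0.484493 = 0.9971. C = 1 - H(p) = 1 - 0.9971 = 0.0029

0.0029 bits


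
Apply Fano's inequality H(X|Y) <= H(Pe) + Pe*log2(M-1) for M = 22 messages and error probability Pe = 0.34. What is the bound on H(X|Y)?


H(Pe) = -Pe*log2(Pe) - (1-Pe)*log2(1-Pe) = -0.34*log2(0.34) - 0.66*log2(0.66) = 0.529174 + 0.395645 = 0.9248. Pe*log2(M-1) = 0.34*log2(21) = 1.493388. Bound = H(Pe) + Pe*log2(M-1) = 0.529174 + 0.395645 + 1.493388 = 2.4182

2.4182 bits


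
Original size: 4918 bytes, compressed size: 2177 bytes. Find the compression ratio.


Ratio = original / compressed = 4918 / 2177 = 2.2591

2.2591


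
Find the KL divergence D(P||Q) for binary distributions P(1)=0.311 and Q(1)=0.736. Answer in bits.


KL = p*log2(p/q) + (1-p)*log2((1-p)/(1-q)) = 0.311*log2(0.311/0.736) + 0.689*log2(0.689/0.264) = 0.567

0.567 bits


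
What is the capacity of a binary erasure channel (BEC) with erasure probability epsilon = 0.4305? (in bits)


C = 1 - epsilon = 1 - 0.4305 = 0.5695

0.5695 bits


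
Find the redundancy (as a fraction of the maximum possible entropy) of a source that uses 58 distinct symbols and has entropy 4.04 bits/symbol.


H_max = log2(K) = log2(58) = 5.858 bits/symbol. Redundancy = 1 - H/H_max = 1 - 4.04/5.858 = 1 - 0.6897 = 0.3103

0.3103


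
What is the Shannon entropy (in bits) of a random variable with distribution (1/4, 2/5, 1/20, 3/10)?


H = -sum(p_i * log2(p_i)). Terms: -(1/4)*log2(1/4) = 0.500000; -(2/5)*log2(2/5) = 0.528771; -(1/20)*log2(1/20) = 0.216096; -(3/10)*log2(3/10) = 0.521090. H = 0.500000 + 0.528771 + 0.216096 + 0.521090 = 1.766

1.766 bits


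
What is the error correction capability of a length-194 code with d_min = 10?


Correction capability = floor((d-1)/2) = floor((10-1)/2) = 4

4 errors


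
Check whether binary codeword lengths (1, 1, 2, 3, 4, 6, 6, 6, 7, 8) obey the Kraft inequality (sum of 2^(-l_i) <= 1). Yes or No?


Kraft sum = sum(2^(-l_i)) = 1.4961, need <= 1. Result: violated (a binary prefix-free code with these lengths cannot exist)

No


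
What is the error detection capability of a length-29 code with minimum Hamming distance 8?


Detection capability = d_min - 1 = 8 - 1 = 7

7 errors


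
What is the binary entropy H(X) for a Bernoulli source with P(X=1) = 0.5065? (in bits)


H = -p*log2(p) - (1-p)*log2(1-p). -0.5065*log2(0.5065) = 0.497062; -0.4935*log2(0.4935) = 0.502816. H = 0.497062 + 0.502816 = 0.9999

0.9999 bits


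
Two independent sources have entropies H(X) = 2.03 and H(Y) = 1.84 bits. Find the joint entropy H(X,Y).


For independent variables, H(X,Y) = H(X) + H(Y) = 2.03 + 1.84 = 3.87

3.87 bits


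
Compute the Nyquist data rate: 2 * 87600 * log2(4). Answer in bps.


Rate = 2 * B * log2(M) = 2 * 87600 * 2.0 = 350400.0

350400.0 bps


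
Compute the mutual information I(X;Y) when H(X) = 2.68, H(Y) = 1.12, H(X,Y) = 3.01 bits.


I(X;Y) = H(X) + H(Y) - H(X,Y) = 2.68 + 1.12 - 3.01 = 0.79

0.79 bits


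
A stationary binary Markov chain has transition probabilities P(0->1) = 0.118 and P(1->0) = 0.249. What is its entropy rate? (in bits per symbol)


Stationary distribution: pi_0 = p10/(p01+p10) = 0.6785, pi_1 = 0.3215. Entropy rate H' = pi_0*H(p01) + pi_1*H(p10) = 0.6785*0.5236 + 0.3215*0.8097 = 0.6156

0.6156 bits/symbol


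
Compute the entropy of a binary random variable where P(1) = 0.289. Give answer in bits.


H = -p*log2(p) - (1-p)*log2(1-p). -0.289*log2(0.289) = 0.517558; -0.711*log2(0.711) = 0.349868. H = 0.517558 + 0.349868 = 0.8674

0.8674 bits


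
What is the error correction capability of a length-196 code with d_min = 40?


Correction capability = floor((d-1)/2) = floor((40-1)/2) = 19

19 errors


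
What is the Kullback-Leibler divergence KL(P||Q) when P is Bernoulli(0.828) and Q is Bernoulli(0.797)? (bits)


KL = p*log2(p/q) + (1-p)*log2((1-p)/(1-q)) = 0.828*log2(0.828/0.797) + 0.172*log2(0.172/0.203) = 0.0045

0.0045 bits


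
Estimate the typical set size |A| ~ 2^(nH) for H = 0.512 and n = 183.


log2|A_typical| = nH = 183 * 0.512 = 93.696, so |A_typical| ~ 2^93.696 = 1.604e+28

1.604e+28


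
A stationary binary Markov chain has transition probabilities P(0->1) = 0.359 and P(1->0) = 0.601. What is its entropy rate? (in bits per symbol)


Stationary distribution: pi_0 = p10/(p01+p10) = 0.626, pi_1 = 0.374. Entropy rate H' = pi_0*H(p01) + pi_1*H(p10) = 0.626*0.9418 + 0.374*0.9704 = 0.9525

0.9525 bits/symbol


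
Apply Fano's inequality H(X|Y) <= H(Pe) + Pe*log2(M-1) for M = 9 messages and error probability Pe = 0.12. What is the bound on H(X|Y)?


H(Pe) = -Pe*log2(Pe) - (1-Pe)*log2(1-Pe) = -0.12*log2(0.12) - 0.88*log2(0.88) = 0.367067 + 0.162294 = 0.5294. Pe*log2(M-1) = 0.12*log2(8) = 0.360000. Bound = H(Pe) + Pe*log2(M-1) = 0.367067 + 0.162294 + 0.360000 = 0.8894

0.8894 bits


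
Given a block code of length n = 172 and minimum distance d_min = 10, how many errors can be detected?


Detection capability = d_min - 1 = 10 - 1 = 9

9 errors


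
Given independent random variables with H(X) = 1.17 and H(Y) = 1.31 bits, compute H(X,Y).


For independent variables, H(X,Y) = H(X) + H(Y) = 1.17 + 1.31 = 2.48

2.48 bits


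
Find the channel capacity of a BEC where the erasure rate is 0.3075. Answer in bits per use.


C = 1 - epsilon = 1 - 0.3075 = 0.6925

0.6925 bits


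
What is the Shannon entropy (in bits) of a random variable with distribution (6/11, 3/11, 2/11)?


H = -sum(p_i * log2(p_i)). Terms: -(6/11)*log2(6/11) = 0.476983; -(3/11)*log2(3/11) = 0.511219; -(2/11)*log2(2/11) = 0.447169. H = 0.476983 + 0.511219 + 0.447169 = 1.4354

1.4354 bits


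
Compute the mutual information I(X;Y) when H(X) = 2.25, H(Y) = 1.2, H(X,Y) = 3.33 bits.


I(X;Y) = H(X) + H(Y) - H(X,Y) = 2.25 + 1.2 - 3.33 = 0.12

0.12 bits


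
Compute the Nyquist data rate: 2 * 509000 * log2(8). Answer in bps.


Rate = 2 * B * log2(M) = 2 * 509000 * 3.0 = 3054000.0

3054000.0 bps


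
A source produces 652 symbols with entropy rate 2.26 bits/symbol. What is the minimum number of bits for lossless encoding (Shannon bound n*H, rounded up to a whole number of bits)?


Minimum bits >= n * H = 652 * 2.26 = 1473.52, rounded up to a whole number of bits = 1474

1474 bits


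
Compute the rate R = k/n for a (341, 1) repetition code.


Rate = k/n = 1/341

1/341


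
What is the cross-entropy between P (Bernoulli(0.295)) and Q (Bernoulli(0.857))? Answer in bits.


H(P,Q) = -p*log2(q) - (1-p)*log2(1-q). -0.295*log2(0.857) = 0.065677; -0.705*log2(0.143) = 1.978169. H(P,Q) = 0.065677 + 1.978169 = 2.0438

2.0438 bits


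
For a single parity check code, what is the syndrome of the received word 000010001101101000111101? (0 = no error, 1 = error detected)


Syndrome = XOR of all bits = 0 XOR 0 XOR 0 XOR 0 XOR 1 XOR 0 XOR 0 XOR 0 XOR 1 XOR 1 XOR 0 XOR 1 XOR 1 XOR 0 XOR 1 XOR 0 XOR 0 XOR 0 XOR 1 XOR 1 XOR 1 XOR 1 XOR 0 XOR 1 = 1

1


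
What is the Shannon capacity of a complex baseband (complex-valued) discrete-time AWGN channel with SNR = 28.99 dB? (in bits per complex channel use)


SNR_linear = 10^(28.99/10) = 792.5013; C = log2(1 + SNR_linear) = log2(1 + 792.5013) = 9.6321

9.6321 bits/channel use


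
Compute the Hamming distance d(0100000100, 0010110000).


Count differing positions: . ^ ^ . ^ ^ . ^ . . = 5 differences

5


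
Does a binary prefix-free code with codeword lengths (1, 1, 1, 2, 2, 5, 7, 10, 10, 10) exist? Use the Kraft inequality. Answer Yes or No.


Kraft sum = sum(2^(-l_i)) = 2.042, need <= 1. Result: violated (a binary prefix-free code with these lengths cannot exist)

No


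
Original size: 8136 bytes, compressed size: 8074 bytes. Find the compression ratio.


Ratio = original / compressed = 8136 / 8074 = 1.0077

1.0077


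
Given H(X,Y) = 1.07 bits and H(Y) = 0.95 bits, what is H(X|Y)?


H(X|Y) = H(X,Y) - H(Y) = 1.07 - 0.95 = 0.12

0.12 bits


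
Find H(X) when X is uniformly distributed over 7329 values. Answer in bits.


H = log2(n) = log2(7329) = 12.8394

12.8394 bits


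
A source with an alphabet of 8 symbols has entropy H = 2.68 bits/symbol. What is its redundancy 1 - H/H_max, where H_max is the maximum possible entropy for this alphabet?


H_max = log2(K) = log2(8) = 3.0 bits/symbol. Redundancy = 1 - H/H_max = 1 - 2.68/3.0 = 1 - 0.8933 = 0.1067

0.1067


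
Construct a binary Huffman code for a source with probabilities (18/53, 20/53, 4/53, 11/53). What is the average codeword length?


Huffman construction (repeatedly merge the two least-probable nodes; each merge adds 1 bit to every symbol beneath it): 4/53 + 11/53 = 15/53; 15/53 + 18/53 = 33/53; 20/53 + 33/53 = 1. Resulting codeword lengths (in the order the probabilities were given): (2, 1, 3, 3). L_avg = sum(p_i * l_i) = 18/53*2 + 20/53*1 + 4/53*3 + 11/53*3 = 101/53 = 1.9057

1.9057 bits


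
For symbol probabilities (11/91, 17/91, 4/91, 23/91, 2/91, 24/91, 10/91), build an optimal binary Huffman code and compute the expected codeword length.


Huffman construction (repeatedly merge the two least-probable nodes; each merge adds 1 bit to every symbol beneath it): 2/91 + 4/91 = 6/91; 6/91 + 10/91 = 16/91; 11/91 + 16/91 = 27/91; 17/91 + 23/91 = 40/91; 24/91 + 27/91 = 51/91; 40/91 + 51/91 = 1. Resulting codeword lengths (in the order the probabilities were given): (3, 2, 5, 2, 5, 2, 4). L_avg = sum(p_i * l_i) = 11/91*3 + 17/91*2 + 4/91*5 + 23/91*2 + 2/91*5 + 24/91*2 + 10/91*4 = 33/13 = 2.5385

2.5385 bits


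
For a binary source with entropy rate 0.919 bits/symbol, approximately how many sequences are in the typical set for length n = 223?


log2|A_typical| = nH = 223 * 0.919 = 204.937, so |A_typical| ~ 2^204.937 = 4.922e+61

4.922e+61


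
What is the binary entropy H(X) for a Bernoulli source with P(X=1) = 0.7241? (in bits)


H = -p*log2(p) - (1-p)*log2(1-p). -0.7241*log2(0.7241) = 0.337242; -0.2759*log2(0.2759) = 0.512562. H = 0.337242 + 0.512562 = 0.8498

0.8498 bits


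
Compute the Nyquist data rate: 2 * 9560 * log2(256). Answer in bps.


Rate = 2 * B * log2(M) = 2 * 9560 * 8.0 = 152960.0

152960.0 bps


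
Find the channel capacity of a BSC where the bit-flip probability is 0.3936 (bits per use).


H(p) = -p*log2(p) - (1-p)*log2(1-p) = -0.3936*log2(0.3936) - 0.6064*log2(0.6064) = 0.529470 + 0.437614 = 0.9671. C = 1 - H(p) = 1 - 0.9671 = 0.0329

0.0329 bits


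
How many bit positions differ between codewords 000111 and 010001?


Count differing positions: . ^ . ^ ^ . = 3 differences

3


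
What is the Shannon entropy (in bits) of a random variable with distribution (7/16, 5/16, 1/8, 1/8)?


H = -sum(p_i * log2(p_i)). Terms: -(7/16)*log2(7/16) = 0.521782; -(5/16)*log2(5/16) = 0.524397; -(1/8)*log2(1/8) = 0.375000; -(1/8)*log2(1/8) = 0.375000. H = 0.521782 + 0.524397 + 0.375000 + 0.375000 = 1.7962

1.7962 bits


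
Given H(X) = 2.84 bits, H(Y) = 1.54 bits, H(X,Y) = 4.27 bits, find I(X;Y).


I(X;Y) = H(X) + H(Y) - H(X,Y) = 2.84 + 1.54 - 4.27 = 0.11

0.11 bits


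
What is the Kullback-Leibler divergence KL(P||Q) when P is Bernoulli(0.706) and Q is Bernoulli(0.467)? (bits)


KL = p*log2(p/q) + (1-p)*log2((1-p)/(1-q)) = 0.706*log2(0.706/0.467) + 0.294*log2(0.294/0.533) = 0.1686

0.1686 bits


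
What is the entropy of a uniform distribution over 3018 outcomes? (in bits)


H = log2(n) = log2(3018) = 11.5594

11.5594 bits


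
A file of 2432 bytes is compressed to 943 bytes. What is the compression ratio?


Ratio = original / compressed = 2432 / 943 = 2.579

2.579


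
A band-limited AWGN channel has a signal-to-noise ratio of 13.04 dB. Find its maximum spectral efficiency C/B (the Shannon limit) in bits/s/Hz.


SNR_linear = 10^(13.04/10) = 20.1372; C/B = log2(1 + SNR_linear) = log2(1 + 20.1372) = 4.4017

4.4017 bits/s/Hz


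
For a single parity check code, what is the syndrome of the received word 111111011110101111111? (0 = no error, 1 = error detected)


Syndrome = XOR of all bits = 1 XOR 1 XOR 1 XOR 1 XOR 1 XOR 1 XOR 0 XOR 1 XOR 1 XOR 1 XOR 1 XOR 0 XOR 1 XOR 0 XOR 1 XOR 1 XOR 1 XOR 1 XOR 1 XOR 1 XOR 1 = 0

0


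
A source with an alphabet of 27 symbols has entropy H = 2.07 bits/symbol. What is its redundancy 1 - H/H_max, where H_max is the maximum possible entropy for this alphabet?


H_max = log2(K) = log2(27) = 4.7549 bits/symbol. Redundancy = 1 - H/H_max = 1 - 2.07/4.7549 = 1 - 0.4353 = 0.5647

0.5647


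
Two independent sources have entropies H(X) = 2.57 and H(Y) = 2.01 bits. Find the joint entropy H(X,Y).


For independent variables, H(X,Y) = H(X) + H(Y) = 2.57 + 2.01 = 4.58

4.58 bits


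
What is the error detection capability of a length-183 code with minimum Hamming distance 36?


Detection capability = d_min - 1 = 36 - 1 = 35

35 errors


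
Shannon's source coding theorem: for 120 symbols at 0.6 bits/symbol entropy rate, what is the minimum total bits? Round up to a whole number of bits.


Minimum bits >= n * H = 120 * 0.6 = 72.0, rounded up to a whole number of bits = 72

72 bits


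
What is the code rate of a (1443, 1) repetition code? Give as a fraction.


Rate = k/n = 1/1443

1/1443


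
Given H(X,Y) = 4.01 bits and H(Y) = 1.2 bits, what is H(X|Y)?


H(X|Y) = H(X,Y) - H(Y) = 4.01 - 1.2 = 2.81

2.81 bits


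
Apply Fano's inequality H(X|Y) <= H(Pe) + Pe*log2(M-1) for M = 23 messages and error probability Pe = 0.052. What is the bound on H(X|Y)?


H(Pe) = -Pe*log2(Pe) - (1-Pe)*log2(1-Pe) = -0.052*log2(0.052) - 0.948*log2(0.948) = 0.221798 + 0.073035 = 0.2948. Pe*log2(M-1) = 0.052*log2(22) = 0.231890. Bound = H(Pe) + Pe*log2(M-1) = 0.221798 + 0.073035 + 0.231890 = 0.5267

0.5267 bits


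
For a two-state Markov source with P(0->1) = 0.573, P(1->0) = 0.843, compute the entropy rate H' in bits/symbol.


Stationary distribution: pi_0 = p10/(p01+p10) = 0.5953, pi_1 = 0.4047. Entropy rate H' = pi_0*H(p01) + pi_1*H(p10) = 0.5953*0.9846 + 0.4047*0.6271 = 0.8399

0.8399 bits/symbol


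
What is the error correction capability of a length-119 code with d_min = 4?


Correction capability = floor((d-1)/2) = floor((4-1)/2) = 1

1 errors


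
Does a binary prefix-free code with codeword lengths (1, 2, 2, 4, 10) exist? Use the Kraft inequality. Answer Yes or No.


Kraft sum = sum(2^(-l_i)) = 1.0635, need <= 1. Result: violated (a binary prefix-free code with these lengths cannot exist)

No


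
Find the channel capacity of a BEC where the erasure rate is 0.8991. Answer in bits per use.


C = 1 - epsilon = 1 - 0.8991 = 0.1009

0.1009 bits


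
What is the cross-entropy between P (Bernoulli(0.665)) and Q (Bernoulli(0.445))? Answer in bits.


H(P,Q) = -p*log2(q) - (1-p)*log2(1-q). -0.665*log2(0.445) = 0.776802; -0.335*log2(0.555) = 0.284563. H(P,Q) = 0.776802 + 0.284563 = 1.0614

1.0614 bits


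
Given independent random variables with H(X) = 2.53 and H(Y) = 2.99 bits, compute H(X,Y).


For independent variables, H(X,Y) = H(X) + H(Y) = 2.53 + 2.99 = 5.52

5.52 bits


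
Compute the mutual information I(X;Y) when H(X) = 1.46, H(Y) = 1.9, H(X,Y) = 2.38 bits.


I(X;Y) = H(X) + H(Y) - H(X,Y) = 1.46 + 1.9 - 2.38 = 0.98

0.98 bits


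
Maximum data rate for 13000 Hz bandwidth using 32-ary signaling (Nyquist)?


Rate = 2 * B * log2(M) = 2 * 13000 * 5.0 = 130000.0

130000.0 bps


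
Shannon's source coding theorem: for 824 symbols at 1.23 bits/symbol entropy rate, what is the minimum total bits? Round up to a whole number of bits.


Minimum bits >= n * H = 824 * 1.23 = 1013.52, rounded up to a whole number of bits = 1014

1014 bits


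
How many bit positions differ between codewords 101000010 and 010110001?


Count differing positions: ^ ^ ^ ^ ^ . . ^ ^ = 7 differences

7


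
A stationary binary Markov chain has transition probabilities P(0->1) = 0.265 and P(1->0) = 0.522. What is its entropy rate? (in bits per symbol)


Stationary distribution: pi_0 = p10/(p01+p10) = 0.6633, pi_1 = 0.3367. Entropy rate H' = pi_0*H(p01) + pi_1*H(p10) = 0.6633*0.8342 + 0.3367*0.9986 = 0.8896

0.8896 bits/symbol


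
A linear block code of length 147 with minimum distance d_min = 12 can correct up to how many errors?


Correction capability = floor((d-1)/2) = floor((12-1)/2) = 5

5 errors


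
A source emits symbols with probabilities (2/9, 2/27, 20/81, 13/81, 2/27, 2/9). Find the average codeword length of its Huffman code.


Huffman construction (repeatedly merge the two least-probable nodes; each merge adds 1 bit to every symbol beneath it): 2/27 + 2/27 = 4/27; 4/27 + 13/81 = 25/81; 2/9 + 2/9 = 4/9; 20/81 + 25/81 = 5/9; 4/9 + 5/9 = 1. Resulting codeword lengths (in the order the probabilities were given): (2, 4, 2, 3, 4, 2). L_avg = sum(p_i * l_i) = 2/9*2 + 2/27*4 + 20/81*2 + 13/81*3 + 2/27*4 + 2/9*2 = 199/81 = 2.4568

2.4568 bits


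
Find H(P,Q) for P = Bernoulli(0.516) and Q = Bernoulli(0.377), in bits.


H(P,Q) = -p*log2(q) - (1-p)*log2(1-q). -0.516*log2(0.377) = 0.726200; -0.484*log2(0.623) = 0.330425. H(P,Q) = 0.726200 + 0.330425 = 1.0566

1.0566 bits


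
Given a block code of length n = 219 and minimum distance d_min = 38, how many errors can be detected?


Detection capability = d_min - 1 = 38 - 1 = 37

37 errors


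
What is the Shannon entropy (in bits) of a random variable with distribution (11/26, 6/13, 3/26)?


H = -sum(p_i * log2(p_i)). Terms: -(11/26)*log2(11/26) = 0.525042; -(6/13)*log2(6/13) = 0.514836; -(3/26)*log2(3/26) = 0.359478. H = 0.525042 + 0.514836 + 0.359478 = 1.3994

1.3994 bits


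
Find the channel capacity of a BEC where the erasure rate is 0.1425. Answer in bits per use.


C = 1 - epsilon = 1 - 0.1425 = 0.8575

0.8575 bits


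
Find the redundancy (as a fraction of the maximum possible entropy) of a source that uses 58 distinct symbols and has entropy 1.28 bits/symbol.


H_max = log2(K) = log2(58) = 5.858 bits/symbol. Redundancy = 1 - H/H_max = 1 - 1.28/5.858 = 1 - 0.2185 = 0.7815

0.7815


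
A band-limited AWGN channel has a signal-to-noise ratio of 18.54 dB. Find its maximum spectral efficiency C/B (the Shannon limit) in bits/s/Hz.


SNR_linear = 10^(18.54/10) = 71.4496; C/B = log2(1 + SNR_linear) = log2(1 + 71.4496) = 6.1789

6.1789 bits/s/Hz


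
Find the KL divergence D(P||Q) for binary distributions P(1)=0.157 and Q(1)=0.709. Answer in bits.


KL = p*log2(p/q) + (1-p)*log2((1-p)/(1-q)) = 0.157*log2(0.157/0.709) + 0.843*log2(0.843/0.291) = 0.9521

0.9521 bits


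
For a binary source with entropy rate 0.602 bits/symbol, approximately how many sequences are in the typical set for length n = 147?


log2|A_typical| = nH = 147 * 0.602 = 88.494, so |A_typical| ~ 2^88.494 = 4.359e+26

4.359e+26


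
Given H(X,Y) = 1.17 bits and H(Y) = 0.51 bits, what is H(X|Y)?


H(X|Y) = H(X,Y) - H(Y) = 1.17 - 0.51 = 0.66

0.66 bits


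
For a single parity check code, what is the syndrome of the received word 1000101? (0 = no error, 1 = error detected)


Syndrome = XOR of all bits = 1 XOR 0 XOR 0 XOR 0 XOR 1 XOR 0 XOR 1 = 1

1


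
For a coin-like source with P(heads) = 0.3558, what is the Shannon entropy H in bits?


H = -p*log2(p) - (1-p)*log2(1-p). -0.3558*log2(0.3558) = 0.530449; -0.6442*log2(0.6442) = 0.408693. H = 0.530449 + 0.408693 = 0.9391

0.9391 bits


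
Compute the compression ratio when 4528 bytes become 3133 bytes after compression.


Ratio = original / compressed = 4528 / 3133 = 1.4453

1.4453


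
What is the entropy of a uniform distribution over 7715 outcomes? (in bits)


H = log2(n) = log2(7715) = 12.9135

12.9135 bits


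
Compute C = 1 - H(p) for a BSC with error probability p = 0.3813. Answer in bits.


H(p) = -p*log2(p) - (1-p)*log2(1-p) = -0.3813*log2(0.3813) - 0.6187*log2(0.6187) = 0.530389 + 0.428566 = 0.959. C = 1 - H(p) = 1 - 0.959 = 0.041

0.041 bits


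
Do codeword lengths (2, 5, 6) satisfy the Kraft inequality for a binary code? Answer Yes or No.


Kraft sum = sum(2^(-l_i)) = 0.2969, need <= 1. Result: satisfied (a binary prefix-free code with these lengths exists)

Yes


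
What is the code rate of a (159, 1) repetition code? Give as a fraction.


Rate = k/n = 1/159

1/159


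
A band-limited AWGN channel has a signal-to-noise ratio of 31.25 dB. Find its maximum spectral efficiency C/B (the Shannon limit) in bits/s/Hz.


SNR_linear = 10^(31.25/10) = 1333.5214; C/B = log2(1 + SNR_linear) = log2(1 + 1333.5214) = 10.3821

10.3821 bits/s/Hz


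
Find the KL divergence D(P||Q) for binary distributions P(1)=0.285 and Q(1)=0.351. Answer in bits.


KL = p*log2(p/q) + (1-p)*log2((1-p)/(1-q)) = 0.285*log2(0.285/0.351) + 0.715*log2(0.715/0.649) = 0.0143

0.0143 bits


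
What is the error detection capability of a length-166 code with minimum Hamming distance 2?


Detection capability = d_min - 1 = 2 - 1 = 1

1 errors


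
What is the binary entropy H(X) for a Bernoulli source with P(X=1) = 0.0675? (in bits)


H = -p*log2(p) - (1-p)*log2(1-p). -0.0675*log2(0.0675) = 0.262505; -0.9325*log2(0.9325) = 0.094019. H = 0.262505 + 0.094019 = 0.3565

0.3565 bits


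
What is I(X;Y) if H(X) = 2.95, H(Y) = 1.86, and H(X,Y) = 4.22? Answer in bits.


I(X;Y) = H(X) + H(Y) - H(X,Y) = 2.95 + 1.86 - 4.22 = 0.59

0.59 bits


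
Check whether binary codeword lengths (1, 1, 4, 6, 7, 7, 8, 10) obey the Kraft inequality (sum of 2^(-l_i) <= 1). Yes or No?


Kraft sum = sum(2^(-l_i)) = 1.0986, need <= 1. Result: violated (a binary prefix-free code with these lengths cannot exist)

No


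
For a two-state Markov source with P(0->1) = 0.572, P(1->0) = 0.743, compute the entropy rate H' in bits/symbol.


Stationary distribution: pi_0 = p10/(p01+p10) = 0.565, pi_1 = 0.435. Entropy rate H' = pi_0*H(p01) + pi_1*H(p10) = 0.565*0.985 + 0.435*0.8222 = 0.9142

0.9142 bits/symbol


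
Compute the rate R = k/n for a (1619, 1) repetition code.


Rate = k/n = 1/1619

1/1619


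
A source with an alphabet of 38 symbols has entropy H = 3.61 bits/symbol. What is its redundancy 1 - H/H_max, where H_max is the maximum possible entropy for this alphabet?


H_max = log2(K) = log2(38) = 5.2479 bits/symbol. Redundancy = 1 - H/H_max = 1 - 3.61/5.2479 = 1 - 0.6879 = 0.3121

0.3121


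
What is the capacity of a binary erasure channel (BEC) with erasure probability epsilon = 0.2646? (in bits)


C = 1 - epsilon = 1 - 0.2646 = 0.7354

0.7354 bits


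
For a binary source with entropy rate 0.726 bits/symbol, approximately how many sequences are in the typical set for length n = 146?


log2|A_typical| = nH = 146 * 0.726 = 105.996, so |A_typical| ~ 2^105.996 = 8.091e+31

8.091e+31


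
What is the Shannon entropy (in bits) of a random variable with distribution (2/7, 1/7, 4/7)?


H = -sum(p_i * log2(p_i)). Terms: -(2/7)*log2(2/7) = 0.516387; -(1/7)*log2(1/7) = 0.401051; -(4/7)*log2(4/7) = 0.461346. H = 0.516387 + 0.401051 + 0.461346 = 1.3788

1.3788 bits


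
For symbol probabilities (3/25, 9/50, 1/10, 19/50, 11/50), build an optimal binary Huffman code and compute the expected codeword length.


Huffman construction (repeatedly merge the two least-probable nodes; each merge adds 1 bit to every symbol beneath it): 1/10 + 3/25 = 11/50; 9/50 + 11/50 = 2/5; 11/50 + 19/50 = 3/5; 2/5 + 3/5 = 1. Resulting codeword lengths (in the order the probabilities were given): (3, 2, 3, 2, 2). L_avg = sum(p_i * l_i) = 3/25*3 + 9/50*2 + 1/10*3 + 19/50*2 + 11/50*2 = 111/50 = 2.22

2.22 bits


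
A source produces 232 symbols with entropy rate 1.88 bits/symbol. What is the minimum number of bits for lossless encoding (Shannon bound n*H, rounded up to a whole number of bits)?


Minimum bits >= n * H = 232 * 1.88 = 436.16, rounded up to a whole number of bits = 437

437 bits


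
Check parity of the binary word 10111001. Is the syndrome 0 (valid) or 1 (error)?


Syndrome = XOR of all bits = 1 XOR 0 XOR 1 XOR 1 XOR 1 XOR 0 XOR 0 XOR 1 = 1

1


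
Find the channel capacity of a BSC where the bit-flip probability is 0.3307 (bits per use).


H(p) = -p*log2(p) - (1-p)*log2(1-p) = -0.3307*log2(0.3307) - 0.6693*log2(0.6693) = 0.527931 + 0.387709 = 0.9156. C = 1 - H(p) = 1 - 0.9156 = 0.0844

0.0844 bits


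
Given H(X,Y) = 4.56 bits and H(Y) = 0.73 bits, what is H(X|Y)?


H(X|Y) = H(X,Y) - H(Y) = 4.56 - 0.73 = 3.83

3.83 bits


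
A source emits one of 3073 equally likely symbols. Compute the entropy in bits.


H = log2(n) = log2(3073) = 11.5854

11.5854 bits
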